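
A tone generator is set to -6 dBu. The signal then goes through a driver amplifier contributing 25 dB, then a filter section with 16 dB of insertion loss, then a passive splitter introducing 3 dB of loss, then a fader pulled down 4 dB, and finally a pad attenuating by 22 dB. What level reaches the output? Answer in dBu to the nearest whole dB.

-26 dBu

Cascaded gains and losses add directly in dB.
-6 + 25 − 16 − 3 − 4 − 22 = -26 dBu.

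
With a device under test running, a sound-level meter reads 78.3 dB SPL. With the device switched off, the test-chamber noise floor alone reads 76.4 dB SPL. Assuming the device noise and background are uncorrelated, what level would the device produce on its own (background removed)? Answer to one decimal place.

73.8 dB SPL

Subtract intensities: L_src = 10·log₁₀(10^(L_total/10) − 10^(L_bg/10)).
L_src = 10·log₁₀(10^(78.3/10) − 10^(76.4/10)) = 10·log₁₀(23960000) = 73.8 dB SPL.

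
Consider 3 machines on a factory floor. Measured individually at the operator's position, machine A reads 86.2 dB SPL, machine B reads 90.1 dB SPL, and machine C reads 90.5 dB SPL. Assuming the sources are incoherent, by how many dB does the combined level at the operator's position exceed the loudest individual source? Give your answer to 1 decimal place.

Add the sources as powers (linear), then convert back to dB:
L_total = 10·log₁₀(10^(86.2/10) + 10^(90.1/10) + 10^(90.5/10)) = 94.09 dB SPL.
Excess over the loudest (90.5 dB): 94.09 − 90.5 = 3.6 dB.

3.6 dB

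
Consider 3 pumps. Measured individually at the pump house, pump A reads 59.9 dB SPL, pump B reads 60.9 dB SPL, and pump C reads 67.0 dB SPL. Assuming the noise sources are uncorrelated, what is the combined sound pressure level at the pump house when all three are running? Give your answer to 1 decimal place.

Uncorrelated sources add in intensity (power), not in dB.
L_total = 10·log₁₀(10^(59.9/10) + 10^(60.9/10) + 10^(67.0/10)) = 10·log₁₀(7219000) = 68.6 dB SPL.

68.6 dB SPL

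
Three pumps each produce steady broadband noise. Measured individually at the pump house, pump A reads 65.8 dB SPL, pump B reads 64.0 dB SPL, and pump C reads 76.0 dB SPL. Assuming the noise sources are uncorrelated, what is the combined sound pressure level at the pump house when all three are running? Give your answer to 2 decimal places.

Add the sources as powers (linear), then convert back to dB:
L_total = 10·log₁₀(10^(65.8/10) + 10^(64.0/10) + 10^(76.0/10)) = 10·log₁₀(46120000) = 76.64 dB SPL.

76.64 dB SPL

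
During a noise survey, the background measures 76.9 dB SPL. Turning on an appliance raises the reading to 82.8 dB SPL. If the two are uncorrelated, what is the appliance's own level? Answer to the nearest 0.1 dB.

Remove the background by subtracting linear intensities:
L_src = 10·log₁₀(10^(82.8/10) − 10^(76.9/10)) = 10·log₁₀(141600000) = 81.5 dB SPL.

81.5 dB SPL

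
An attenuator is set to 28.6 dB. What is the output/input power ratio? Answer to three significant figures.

Power ratio = 10^(dB/10).
10^(-28.6/10) = 10^(-2.860) = 0.00138.

0.00138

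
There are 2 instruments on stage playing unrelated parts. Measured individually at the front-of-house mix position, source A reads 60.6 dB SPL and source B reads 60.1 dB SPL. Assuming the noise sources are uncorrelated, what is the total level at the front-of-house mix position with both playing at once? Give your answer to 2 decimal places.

63.37 dB SPL

Incoherent sources sum as intensities:
L_total = 10·log₁₀(10^(60.6/10) + 10^(60.1/10)) = 10·log₁₀(2171000) = 63.37 dB SPL.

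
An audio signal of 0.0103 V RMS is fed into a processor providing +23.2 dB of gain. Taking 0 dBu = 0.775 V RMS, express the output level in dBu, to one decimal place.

Input level: 20·log₁₀(0.0103/0.775) = -37.53 dBu.
Output: -37.53 + 23.2 = -14.3 dBu.

-14.3 dBu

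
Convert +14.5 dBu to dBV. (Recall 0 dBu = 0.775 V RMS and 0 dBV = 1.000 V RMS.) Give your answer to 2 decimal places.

+12.29 dBV

The offset between the scales is 20·log₁₀(0.775/1.000) = −2.214 dB.
So dBV = +14.5 − 2.214 = +12.29 dBV.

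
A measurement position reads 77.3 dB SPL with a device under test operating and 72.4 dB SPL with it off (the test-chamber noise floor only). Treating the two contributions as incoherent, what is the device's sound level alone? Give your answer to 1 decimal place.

Remove the background by subtracting linear intensities:
L_src = 10·log₁₀(10^(77.3/10) − 10^(72.4/10)) = 10·log₁₀(36330000) = 75.6 dB SPL.

75.6 dB SPL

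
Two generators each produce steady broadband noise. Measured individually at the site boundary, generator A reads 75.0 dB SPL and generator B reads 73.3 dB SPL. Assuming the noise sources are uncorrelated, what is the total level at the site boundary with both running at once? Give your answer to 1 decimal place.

77.2 dB SPL

Uncorrelated sources add in intensity (power), not in dB.
L_total = 10·log₁₀(10^(75.0/10) + 10^(73.3/10)) = 10·log₁₀(53000000) = 77.2 dB SPL.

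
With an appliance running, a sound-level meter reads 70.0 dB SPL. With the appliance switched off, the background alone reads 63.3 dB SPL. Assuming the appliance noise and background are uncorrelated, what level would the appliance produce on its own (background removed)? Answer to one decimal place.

69.0 dB SPL

Background correction is a power subtraction:
L_src = 10·log₁₀(10^(70.0/10) − 10^(63.3/10)) = 10·log₁₀(7862000) = 69.0 dB SPL.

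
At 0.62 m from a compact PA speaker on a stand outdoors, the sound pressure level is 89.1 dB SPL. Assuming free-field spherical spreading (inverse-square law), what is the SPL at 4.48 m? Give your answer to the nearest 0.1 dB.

Inverse-square spreading gives ΔL = −20·log₁₀(d₂/d₁).
ΔL = −20·log₁₀(4.48/0.62) = -17.18 dB, so L₂ = 89.1 + (-17.18) = 71.9 dB SPL.

71.9 dB SPL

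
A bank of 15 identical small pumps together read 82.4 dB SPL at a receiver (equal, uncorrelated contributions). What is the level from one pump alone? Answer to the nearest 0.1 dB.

15 equal incoherent sources add 10·log₁₀(15) = 11.76 dB over one source.
L_one = 82.4 − 11.76 = 70.6 dB SPL.

70.6 dB SPL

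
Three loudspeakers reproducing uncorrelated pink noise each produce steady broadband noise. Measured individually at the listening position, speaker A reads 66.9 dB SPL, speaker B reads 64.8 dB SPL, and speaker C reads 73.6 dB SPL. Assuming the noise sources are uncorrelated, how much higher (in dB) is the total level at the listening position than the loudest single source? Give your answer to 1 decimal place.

Incoherent sources sum as intensities:
L_total = 10·log₁₀(10^(66.9/10) + 10^(64.8/10) + 10^(73.6/10)) = 74.89 dB SPL.
Excess over the loudest (73.6 dB): 74.89 − 73.6 = 1.3 dB.

1.3 dB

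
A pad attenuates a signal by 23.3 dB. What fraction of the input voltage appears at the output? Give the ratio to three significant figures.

0.0684

Voltage ratio = 10^(dB/20).
10^(-23.3/20) = 10^(-1.165) = 0.0684.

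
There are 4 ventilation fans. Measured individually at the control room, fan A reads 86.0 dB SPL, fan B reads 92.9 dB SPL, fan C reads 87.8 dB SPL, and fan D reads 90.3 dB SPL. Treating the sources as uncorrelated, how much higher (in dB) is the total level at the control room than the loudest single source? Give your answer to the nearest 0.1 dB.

3.1 dB

Uncorrelated sources add in intensity (power), not in dB.
L_total = 10·log₁₀(10^(86.0/10) + 10^(92.9/10) + 10^(87.8/10) + 10^(90.3/10)) = 96.04 dB SPL.
Excess over the loudest (92.9 dB): 96.04 − 92.9 = 3.1 dB.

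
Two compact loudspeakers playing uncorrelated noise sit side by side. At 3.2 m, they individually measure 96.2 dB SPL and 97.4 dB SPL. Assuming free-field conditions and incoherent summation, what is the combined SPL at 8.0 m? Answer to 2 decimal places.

Combined at 3.2 m: 10·log₁₀(10^(96.2/10)+10^(97.4/10)) = 99.852 dB SPL.
Then apply −20·log₁₀(8.0/3.2) = -7.959 dB → 91.89 dB SPL.

91.89 dB SPL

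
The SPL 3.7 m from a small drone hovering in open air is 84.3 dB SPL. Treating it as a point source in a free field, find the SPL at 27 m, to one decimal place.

Inverse-square spreading gives ΔL = −20·log₁₀(d₂/d₁).
ΔL = −20·log₁₀(27/3.7) = -17.26 dB, so L₂ = 84.3 + (-17.26) = 67.0 dB SPL.

67.0 dB SPL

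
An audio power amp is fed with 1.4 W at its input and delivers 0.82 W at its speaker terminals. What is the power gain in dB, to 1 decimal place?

For a power ratio, dB = 10·log₁₀(P₂/P₁).
10·log₁₀(0.82/1.4) = 10·log₁₀(0.5857) = -2.3 dB.

-2.3 dB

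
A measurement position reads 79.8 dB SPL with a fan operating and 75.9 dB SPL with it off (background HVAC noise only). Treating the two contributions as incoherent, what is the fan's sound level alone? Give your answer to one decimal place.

Background correction is a power subtraction:
L_src = 10·log₁₀(10^(79.8/10) − 10^(75.9/10)) = 10·log₁₀(56590000) = 77.5 dB SPL.

77.5 dB SPL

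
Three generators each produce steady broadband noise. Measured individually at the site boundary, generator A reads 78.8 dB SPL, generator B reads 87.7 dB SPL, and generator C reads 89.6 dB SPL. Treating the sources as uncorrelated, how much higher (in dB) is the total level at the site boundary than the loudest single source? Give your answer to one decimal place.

Incoherent sources sum as intensities:
L_total = 10·log₁₀(10^(78.8/10) + 10^(87.7/10) + 10^(89.6/10)) = 91.98 dB SPL.
Excess over the loudest (89.6 dB): 91.98 − 89.6 = 2.4 dB.

2.4 dB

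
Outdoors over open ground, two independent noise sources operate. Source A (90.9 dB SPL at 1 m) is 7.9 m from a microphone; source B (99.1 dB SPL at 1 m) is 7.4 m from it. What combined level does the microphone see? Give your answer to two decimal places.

82.26 dB SPL

At the listener: L_A = 90.9 − 20·log₁₀(7.9) = 72.947 dB; L_B = 99.1 − 20·log₁₀(7.4) = 81.715 dB.
Combined: 10·log₁₀(10^(72.947/10)+10^(81.715/10)) = 82.26 dB SPL.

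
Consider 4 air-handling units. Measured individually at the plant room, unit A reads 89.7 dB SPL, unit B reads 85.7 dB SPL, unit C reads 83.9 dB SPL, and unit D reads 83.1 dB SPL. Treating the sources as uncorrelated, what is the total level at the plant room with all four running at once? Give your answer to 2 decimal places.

Incoherent sources sum as intensities:
L_total = 10·log₁₀(10^(89.7/10) + 10^(85.7/10) + 10^(83.9/10) + 10^(83.1/10)) = 10·log₁₀(1754000000) = 92.44 dB SPL.

92.44 dB SPL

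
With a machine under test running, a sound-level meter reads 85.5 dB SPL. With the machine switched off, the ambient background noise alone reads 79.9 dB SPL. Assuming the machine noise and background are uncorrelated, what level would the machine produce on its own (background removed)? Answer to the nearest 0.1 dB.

84.1 dB SPL

Remove the background by subtracting linear intensities:
L_src = 10·log₁₀(10^(85.5/10) − 10^(79.9/10)) = 10·log₁₀(257100000) = 84.1 dB SPL.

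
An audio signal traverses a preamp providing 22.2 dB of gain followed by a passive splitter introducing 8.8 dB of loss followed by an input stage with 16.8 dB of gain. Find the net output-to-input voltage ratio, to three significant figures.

Net gain = 22.2 + (−8.8) + 16.8 = 30.2 dB.
Voltage ratio = 10^(30.2/20) = 32.4.

32.4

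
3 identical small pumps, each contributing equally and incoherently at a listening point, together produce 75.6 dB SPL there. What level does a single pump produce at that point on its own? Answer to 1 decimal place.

3 equal incoherent sources add 10·log₁₀(3) = 4.77 dB over one source.
L_one = 75.6 − 4.77 = 70.8 dB SPL.

70.8 dB SPL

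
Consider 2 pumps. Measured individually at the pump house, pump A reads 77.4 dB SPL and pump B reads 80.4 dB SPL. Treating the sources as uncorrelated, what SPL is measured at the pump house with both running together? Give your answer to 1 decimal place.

Uncorrelated sources add in intensity (power), not in dB.
L_total = 10·log₁₀(10^(77.4/10) + 10^(80.4/10)) = 10·log₁₀(164600000) = 82.2 dB SPL.

82.2 dB SPL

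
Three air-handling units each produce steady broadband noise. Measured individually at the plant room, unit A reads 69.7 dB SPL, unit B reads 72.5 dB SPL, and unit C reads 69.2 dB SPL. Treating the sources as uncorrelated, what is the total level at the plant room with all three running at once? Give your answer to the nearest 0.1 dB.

Add the sources as powers (linear), then convert back to dB:
L_total = 10·log₁₀(10^(69.7/10) + 10^(72.5/10) + 10^(69.2/10)) = 10·log₁₀(35430000) = 75.5 dB SPL.

75.5 dB SPL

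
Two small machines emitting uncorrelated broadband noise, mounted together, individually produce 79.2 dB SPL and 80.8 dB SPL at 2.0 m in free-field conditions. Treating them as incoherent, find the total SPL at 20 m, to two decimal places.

Combined at 2.0 m: 10·log₁₀(10^(79.2/10)+10^(80.8/10)) = 83.084 dB SPL.
Then apply −20·log₁₀(20/2.0) = -20.000 dB → 63.08 dB SPL.

63.08 dB SPL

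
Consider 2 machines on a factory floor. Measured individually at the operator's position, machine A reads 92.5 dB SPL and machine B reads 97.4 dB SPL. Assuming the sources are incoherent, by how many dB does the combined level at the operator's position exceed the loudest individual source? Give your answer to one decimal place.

1.2 dB

Uncorrelated sources add in intensity (power), not in dB.
L_total = 10·log₁₀(10^(92.5/10) + 10^(97.4/10)) = 98.62 dB SPL.
Excess over the loudest (97.4 dB): 98.62 − 97.4 = 1.2 dB.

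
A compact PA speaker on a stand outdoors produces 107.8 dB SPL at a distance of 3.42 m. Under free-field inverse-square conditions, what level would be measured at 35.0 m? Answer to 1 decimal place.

87.6 dB SPL

Free-field point source: level drops by 20·log₁₀ of the distance ratio.
ΔL = −20·log₁₀(35.0/3.42) = -20.20 dB, so L₂ = 107.8 + (-20.20) = 87.6 dB SPL.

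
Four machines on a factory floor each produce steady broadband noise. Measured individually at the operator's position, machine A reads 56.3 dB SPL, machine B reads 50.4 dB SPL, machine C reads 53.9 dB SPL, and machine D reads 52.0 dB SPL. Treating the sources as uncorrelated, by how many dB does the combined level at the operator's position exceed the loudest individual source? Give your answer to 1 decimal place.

3.4 dB

Uncorrelated sources add in intensity (power), not in dB.
L_total = 10·log₁₀(10^(56.3/10) + 10^(50.4/10) + 10^(53.9/10) + 10^(52.0/10)) = 59.73 dB SPL.
Excess over the loudest (56.3 dB): 59.73 − 56.3 = 3.4 dB.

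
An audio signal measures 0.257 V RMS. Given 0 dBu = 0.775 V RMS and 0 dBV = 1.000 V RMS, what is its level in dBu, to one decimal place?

dBu = 20·log₁₀(V / 0.775 V).
20·log₁₀(0.257/0.775) = -9.6 dBu.

-9.6 dBu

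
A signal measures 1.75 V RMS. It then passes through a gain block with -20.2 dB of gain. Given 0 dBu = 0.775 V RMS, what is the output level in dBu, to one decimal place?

Input level: 20·log₁₀(1.75/0.775) = 7.07 dBu.
Output: 7.07 − 20.2 = -13.1 dBu.

-13.1 dBu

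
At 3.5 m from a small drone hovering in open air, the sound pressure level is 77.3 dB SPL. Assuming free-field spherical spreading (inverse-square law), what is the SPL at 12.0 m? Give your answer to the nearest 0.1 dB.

Inverse-square spreading gives ΔL = −20·log₁₀(d₂/d₁).
ΔL = −20·log₁₀(12.0/3.5) = -10.70 dB, so L₂ = 77.3 + (-10.70) = 66.6 dB SPL.

66.6 dB SPL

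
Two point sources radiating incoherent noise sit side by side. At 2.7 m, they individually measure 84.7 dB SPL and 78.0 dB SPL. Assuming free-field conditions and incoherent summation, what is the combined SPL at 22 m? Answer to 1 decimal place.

Combined at 2.7 m: 10·log₁₀(10^(84.7/10)+10^(78.0/10)) = 85.54 dB SPL.
Then apply −20·log₁₀(22/2.7) = -18.22 dB → 67.3 dB SPL.

67.3 dB SPL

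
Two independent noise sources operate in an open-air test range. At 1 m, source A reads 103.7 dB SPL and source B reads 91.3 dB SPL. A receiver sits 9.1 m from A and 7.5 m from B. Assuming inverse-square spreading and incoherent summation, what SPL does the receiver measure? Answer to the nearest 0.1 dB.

At the listener: L_A = 103.7 − 20·log₁₀(9.1) = 84.52 dB; L_B = 91.3 − 20·log₁₀(7.5) = 73.80 dB.
Combined: 10·log₁₀(10^(84.52/10)+10^(73.80/10)) = 84.9 dB SPL.

84.9 dB SPL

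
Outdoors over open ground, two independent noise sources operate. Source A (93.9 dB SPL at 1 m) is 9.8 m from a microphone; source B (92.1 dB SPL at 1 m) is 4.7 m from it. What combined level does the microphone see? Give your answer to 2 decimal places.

79.96 dB SPL

At the listener: L_A = 93.9 − 20·log₁₀(9.8) = 74.075 dB; L_B = 92.1 − 20·log₁₀(4.7) = 78.658 dB.
Combined: 10·log₁₀(10^(74.075/10)+10^(78.658/10)) = 79.96 dB SPL.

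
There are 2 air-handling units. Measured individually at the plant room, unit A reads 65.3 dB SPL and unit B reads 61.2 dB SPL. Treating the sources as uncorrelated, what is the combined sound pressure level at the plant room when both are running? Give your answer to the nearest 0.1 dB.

Add the sources as powers (linear), then convert back to dB:
L_total = 10·log₁₀(10^(65.3/10) + 10^(61.2/10)) = 10·log₁₀(4707000) = 66.7 dB SPL.

66.7 dB SPL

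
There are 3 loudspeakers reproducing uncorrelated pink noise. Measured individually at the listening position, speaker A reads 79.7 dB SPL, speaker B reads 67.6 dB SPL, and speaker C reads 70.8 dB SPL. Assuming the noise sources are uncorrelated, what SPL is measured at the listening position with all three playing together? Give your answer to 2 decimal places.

80.46 dB SPL

Uncorrelated sources add in intensity (power), not in dB.
L_total = 10·log₁₀(10^(79.7/10) + 10^(67.6/10) + 10^(70.8/10)) = 10·log₁₀(111100000) = 80.46 dB SPL.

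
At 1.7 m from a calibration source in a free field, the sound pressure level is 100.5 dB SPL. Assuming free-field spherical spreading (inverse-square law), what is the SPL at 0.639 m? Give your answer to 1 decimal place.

Free-field point source: level drops by 20·log₁₀ of the distance ratio.
ΔL = −20·log₁₀(0.639/1.7) = 8.50 dB, so L₂ = 100.5 + (8.50) = 109.0 dB SPL.

109.0 dB SPL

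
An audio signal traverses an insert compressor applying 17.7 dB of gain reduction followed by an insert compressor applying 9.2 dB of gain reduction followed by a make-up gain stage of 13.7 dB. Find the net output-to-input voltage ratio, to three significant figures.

Net gain = (−17.7) + (−9.2) + 13.7 = -13.2 dB.
Voltage ratio = 10^(-13.2/20) = 0.219.

0.219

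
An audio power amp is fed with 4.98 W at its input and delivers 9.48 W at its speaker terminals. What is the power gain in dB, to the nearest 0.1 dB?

2.8 dB

Power is a power quantity, so gain = 10·log₁₀(P_out/P_in).
10·log₁₀(9.48/4.98) = 10·log₁₀(1.904) = 2.8 dB.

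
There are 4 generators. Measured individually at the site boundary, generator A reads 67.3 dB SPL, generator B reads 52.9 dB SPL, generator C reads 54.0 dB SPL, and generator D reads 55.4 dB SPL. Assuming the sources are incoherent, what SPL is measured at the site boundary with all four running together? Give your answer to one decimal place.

Uncorrelated sources add in intensity (power), not in dB.
L_total = 10·log₁₀(10^(67.3/10) + 10^(52.9/10) + 10^(54.0/10) + 10^(55.4/10)) = 10·log₁₀(6163000) = 67.9 dB SPL.

67.9 dB SPL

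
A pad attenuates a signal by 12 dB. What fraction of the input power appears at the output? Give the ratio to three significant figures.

Power ratio = 10^(dB/10).
10^(-12/10) = 10^(-1.200) = 0.0631.

0.0631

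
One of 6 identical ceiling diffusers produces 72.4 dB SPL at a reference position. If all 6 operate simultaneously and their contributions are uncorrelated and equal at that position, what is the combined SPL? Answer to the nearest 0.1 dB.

80.2 dB SPL

6 equal incoherent sources raise the level by 10·log₁₀(6) = 7.78 dB.
L_total = 72.4 + 7.78 = 80.2 dB SPL.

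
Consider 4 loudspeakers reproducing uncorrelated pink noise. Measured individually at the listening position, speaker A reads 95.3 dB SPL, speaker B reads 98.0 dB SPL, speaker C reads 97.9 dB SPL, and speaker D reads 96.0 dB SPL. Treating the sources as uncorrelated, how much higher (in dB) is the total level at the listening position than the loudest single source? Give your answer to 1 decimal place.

5.0 dB

Add the sources as powers (linear), then convert back to dB:
L_total = 10·log₁₀(10^(95.3/10) + 10^(98.0/10) + 10^(97.9/10) + 10^(96.0/10)) = 102.98 dB SPL.
Excess over the loudest (98.0 dB): 102.98 − 98.0 = 5.0 dB.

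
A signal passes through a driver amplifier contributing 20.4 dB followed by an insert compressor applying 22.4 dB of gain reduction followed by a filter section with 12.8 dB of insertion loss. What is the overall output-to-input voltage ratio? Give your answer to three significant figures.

0.182

Net gain = 20.4 + (−22.4) + (−12.8) = -14.8 dB.
Voltage ratio = 10^(-14.8/20) = 0.182.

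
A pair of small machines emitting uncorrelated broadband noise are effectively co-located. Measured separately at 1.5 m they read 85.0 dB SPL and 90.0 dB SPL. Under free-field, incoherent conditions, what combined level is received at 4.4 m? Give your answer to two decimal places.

Combined at 1.5 m: 10·log₁₀(10^(85.0/10)+10^(90.0/10)) = 91.193 dB SPL.
Then apply −20·log₁₀(4.4/1.5) = -9.347 dB → 81.85 dB SPL.

81.85 dB SPL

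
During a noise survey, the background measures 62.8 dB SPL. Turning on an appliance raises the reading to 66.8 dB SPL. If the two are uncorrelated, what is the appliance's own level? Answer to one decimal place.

64.6 dB SPL

Remove the background by subtracting linear intensities:
L_src = 10·log₁₀(10^(66.8/10) − 10^(62.8/10)) = 10·log₁₀(2881000) = 64.6 dB SPL.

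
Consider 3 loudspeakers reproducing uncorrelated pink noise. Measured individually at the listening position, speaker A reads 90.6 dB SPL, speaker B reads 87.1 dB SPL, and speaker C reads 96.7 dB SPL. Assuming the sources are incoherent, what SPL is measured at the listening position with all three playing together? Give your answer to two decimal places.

98.02 dB SPL

Add the sources as powers (linear), then convert back to dB:
L_total = 10·log₁₀(10^(90.6/10) + 10^(87.1/10) + 10^(96.7/10)) = 10·log₁₀(6338000000) = 98.02 dB SPL.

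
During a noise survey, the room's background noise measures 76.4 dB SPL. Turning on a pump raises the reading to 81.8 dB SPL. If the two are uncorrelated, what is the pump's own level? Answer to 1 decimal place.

Subtract intensities: L_src = 10·log₁₀(10^(L_total/10) − 10^(L_bg/10)).
L_src = 10·log₁₀(10^(81.8/10) − 10^(76.4/10)) = 10·log₁₀(107700000) = 80.3 dB SPL.

80.3 dB SPL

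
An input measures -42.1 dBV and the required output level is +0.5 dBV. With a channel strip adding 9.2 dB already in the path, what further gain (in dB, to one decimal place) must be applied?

33.4 dB

The required make-up gain is the shortfall in the dB sum.
G = +0.5 − (-42.1) − 9.2 = 33.4 dB.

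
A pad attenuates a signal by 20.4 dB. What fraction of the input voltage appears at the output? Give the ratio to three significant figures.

0.0955

Voltage ratio = 10^(dB/20).
10^(-20.4/20) = 10^(-1.020) = 0.0955.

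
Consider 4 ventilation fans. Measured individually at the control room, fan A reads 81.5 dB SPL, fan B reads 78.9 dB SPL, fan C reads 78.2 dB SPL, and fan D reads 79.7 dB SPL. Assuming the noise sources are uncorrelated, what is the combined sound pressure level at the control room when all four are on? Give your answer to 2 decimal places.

85.78 dB SPL

Add the sources as powers (linear), then convert back to dB:
L_total = 10·log₁₀(10^(81.5/10) + 10^(78.9/10) + 10^(78.2/10) + 10^(79.7/10)) = 10·log₁₀(378300000) = 85.78 dB SPL.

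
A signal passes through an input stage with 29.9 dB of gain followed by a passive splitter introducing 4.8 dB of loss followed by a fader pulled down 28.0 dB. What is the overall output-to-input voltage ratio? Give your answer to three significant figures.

Net gain = 29.9 + (−4.8) + (−28.0) = -2.9 dB.
Voltage ratio = 10^(-2.9/20) = 0.716.

0.716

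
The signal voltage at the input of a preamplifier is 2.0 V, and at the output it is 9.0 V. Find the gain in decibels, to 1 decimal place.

13.1 dB

Voltage is an amplitude quantity, so gain = 20·log₁₀(V_out/V_in).
20·log₁₀(9.0/2.0) = 20·log₁₀(4.500) = 13.1 dB.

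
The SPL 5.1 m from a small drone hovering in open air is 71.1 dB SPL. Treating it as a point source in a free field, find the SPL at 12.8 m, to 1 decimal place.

For a point source in a free field, ΔL = −20·log₁₀(d₂/d₁).
ΔL = −20·log₁₀(12.8/5.1) = -7.99 dB, so L₂ = 71.1 + (-7.99) = 63.1 dB SPL.

63.1 dB SPL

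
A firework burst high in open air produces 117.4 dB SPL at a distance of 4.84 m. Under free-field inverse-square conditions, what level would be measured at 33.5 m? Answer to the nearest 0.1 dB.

100.6 dB SPL

Free-field point source: level drops by 20·log₁₀ of the distance ratio.
ΔL = −20·log₁₀(33.5/4.84) = -16.80 dB, so L₂ = 117.4 + (-16.80) = 100.6 dB SPL.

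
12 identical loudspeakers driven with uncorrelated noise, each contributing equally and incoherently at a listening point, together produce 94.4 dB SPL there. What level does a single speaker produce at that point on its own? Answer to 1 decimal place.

12 equal incoherent sources add 10·log₁₀(12) = 10.79 dB over one source.
L_one = 94.4 − 10.79 = 83.6 dB SPL.

83.6 dB SPL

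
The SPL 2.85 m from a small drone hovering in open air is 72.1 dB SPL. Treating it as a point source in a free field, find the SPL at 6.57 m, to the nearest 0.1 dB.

64.8 dB SPL

Free-field point source: level drops by 20·log₁₀ of the distance ratio.
ΔL = −20·log₁₀(6.57/2.85) = -7.25 dB, so L₂ = 72.1 + (-7.25) = 64.8 dB SPL.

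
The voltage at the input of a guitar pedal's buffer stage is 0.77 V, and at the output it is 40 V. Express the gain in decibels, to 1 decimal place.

For a voltage ratio, dB = 20·log₁₀(V₂/V₁).
20·log₁₀(40/0.77) = 20·log₁₀(51.95) = 34.3 dB.

34.3 dB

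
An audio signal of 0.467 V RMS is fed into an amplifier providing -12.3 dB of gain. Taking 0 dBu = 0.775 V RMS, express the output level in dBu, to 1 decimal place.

Input level: 20·log₁₀(0.467/0.775) = -4.40 dBu.
Output: -4.40 − 12.3 = -16.7 dBu.

-16.7 dBu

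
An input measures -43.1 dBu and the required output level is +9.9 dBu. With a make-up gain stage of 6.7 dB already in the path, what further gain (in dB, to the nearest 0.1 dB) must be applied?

46.3 dB

The required make-up gain is the shortfall in the dB sum.
G = +9.9 − (-43.1) − 6.7 = 46.3 dB.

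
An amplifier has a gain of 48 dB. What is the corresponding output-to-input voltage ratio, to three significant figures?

251

Voltage ratio = 10^(dB/20).
10^(48/20) = 10^(2.400) = 251.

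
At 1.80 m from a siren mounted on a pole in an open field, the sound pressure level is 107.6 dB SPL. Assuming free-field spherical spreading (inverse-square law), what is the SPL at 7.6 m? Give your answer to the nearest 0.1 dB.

95.1 dB SPL

For a point source in a free field, ΔL = −20·log₁₀(d₂/d₁).
ΔL = −20·log₁₀(7.6/1.80) = -12.51 dB, so L₂ = 107.6 + (-12.51) = 95.1 dB SPL.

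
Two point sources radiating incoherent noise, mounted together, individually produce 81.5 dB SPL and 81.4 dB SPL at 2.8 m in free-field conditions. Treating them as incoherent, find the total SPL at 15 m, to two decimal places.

69.88 dB SPL

Combined at 2.8 m: 10·log₁₀(10^(81.5/10)+10^(81.4/10)) = 84.461 dB SPL.
Then apply −20·log₁₀(15/2.8) = -14.579 dB → 69.88 dB SPL.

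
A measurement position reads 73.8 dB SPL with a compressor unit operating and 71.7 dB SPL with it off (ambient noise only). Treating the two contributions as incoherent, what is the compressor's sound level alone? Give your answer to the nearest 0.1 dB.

Remove the background by subtracting linear intensities:
L_src = 10·log₁₀(10^(73.8/10) − 10^(71.7/10)) = 10·log₁₀(9197000) = 69.6 dB SPL.

69.6 dB SPL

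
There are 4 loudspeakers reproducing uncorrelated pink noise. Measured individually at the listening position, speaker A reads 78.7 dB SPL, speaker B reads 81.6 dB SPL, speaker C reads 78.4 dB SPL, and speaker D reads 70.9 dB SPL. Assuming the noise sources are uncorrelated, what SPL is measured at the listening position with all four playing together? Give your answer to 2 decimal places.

84.77 dB SPL

Add the sources as powers (linear), then convert back to dB:
L_total = 10·log₁₀(10^(78.7/10) + 10^(81.6/10) + 10^(78.4/10) + 10^(70.9/10)) = 10·log₁₀(300200000) = 84.77 dB SPL.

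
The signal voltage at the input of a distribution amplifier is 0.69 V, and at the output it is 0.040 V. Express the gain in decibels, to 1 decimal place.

For a voltage ratio, dB = 20·log₁₀(V₂/V₁).
20·log₁₀(0.040/0.69) = 20·log₁₀(0.05797) = -24.7 dB.

-24.7 dB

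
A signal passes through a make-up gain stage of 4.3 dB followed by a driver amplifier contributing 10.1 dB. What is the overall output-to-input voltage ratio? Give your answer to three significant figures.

5.25

Net gain = 4.3 + 10.1 = 14.4 dB.
Voltage ratio = 10^(14.4/20) = 5.25.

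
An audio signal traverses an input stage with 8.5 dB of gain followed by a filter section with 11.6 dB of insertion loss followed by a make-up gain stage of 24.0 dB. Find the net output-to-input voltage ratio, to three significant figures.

Net gain = 8.5 + (−11.6) + 24.0 = 20.9 dB.
Voltage ratio = 10^(20.9/20) = 11.1.

11.1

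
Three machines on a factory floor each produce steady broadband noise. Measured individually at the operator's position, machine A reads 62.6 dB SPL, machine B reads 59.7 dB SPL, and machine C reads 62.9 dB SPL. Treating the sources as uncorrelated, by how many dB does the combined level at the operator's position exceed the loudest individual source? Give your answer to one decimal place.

Uncorrelated sources add in intensity (power), not in dB.
L_total = 10·log₁₀(10^(62.6/10) + 10^(59.7/10) + 10^(62.9/10)) = 66.72 dB SPL.
Excess over the loudest (62.9 dB): 66.72 − 62.9 = 3.8 dB.

3.8 dB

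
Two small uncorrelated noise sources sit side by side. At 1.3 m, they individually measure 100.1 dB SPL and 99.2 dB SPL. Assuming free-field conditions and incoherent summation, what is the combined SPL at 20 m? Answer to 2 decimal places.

Combined at 1.3 m: 10·log₁₀(10^(100.1/10)+10^(99.2/10)) = 102.684 dB SPL.
Then apply −20·log₁₀(20/1.3) = -23.742 dB → 78.94 dB SPL.

78.94 dB SPL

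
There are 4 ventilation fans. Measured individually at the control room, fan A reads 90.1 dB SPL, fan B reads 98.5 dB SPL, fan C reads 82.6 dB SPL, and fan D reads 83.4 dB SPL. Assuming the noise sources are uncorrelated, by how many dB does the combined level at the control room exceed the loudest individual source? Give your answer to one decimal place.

0.8 dB

Uncorrelated sources add in intensity (power), not in dB.
L_total = 10·log₁₀(10^(90.1/10) + 10^(98.5/10) + 10^(82.6/10) + 10^(83.4/10)) = 99.30 dB SPL.
Excess over the loudest (98.5 dB): 99.30 − 98.5 = 0.8 dB.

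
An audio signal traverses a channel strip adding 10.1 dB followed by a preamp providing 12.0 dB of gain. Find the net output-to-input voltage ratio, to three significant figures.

12.7

Net gain = 10.1 + 12.0 = 22.1 dB.
Voltage ratio = 10^(22.1/20) = 12.7.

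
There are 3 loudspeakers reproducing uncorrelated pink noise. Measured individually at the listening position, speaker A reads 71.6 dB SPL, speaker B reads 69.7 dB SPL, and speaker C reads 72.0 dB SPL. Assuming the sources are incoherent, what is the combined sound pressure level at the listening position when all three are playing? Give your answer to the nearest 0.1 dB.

Uncorrelated sources add in intensity (power), not in dB.
L_total = 10·log₁₀(10^(71.6/10) + 10^(69.7/10) + 10^(72.0/10)) = 10·log₁₀(39640000) = 76.0 dB SPL.

76.0 dB SPL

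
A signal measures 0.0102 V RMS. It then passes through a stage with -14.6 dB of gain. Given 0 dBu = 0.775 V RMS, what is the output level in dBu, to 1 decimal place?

-52.2 dBu

Input level: 20·log₁₀(0.0102/0.775) = -37.61 dBu.
Output: -37.61 − 14.6 = -52.2 dBu.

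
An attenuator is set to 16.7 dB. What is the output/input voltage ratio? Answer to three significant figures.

Voltage ratio = 10^(dB/20).
10^(-16.7/20) = 10^(-0.8350) = 0.146.

0.146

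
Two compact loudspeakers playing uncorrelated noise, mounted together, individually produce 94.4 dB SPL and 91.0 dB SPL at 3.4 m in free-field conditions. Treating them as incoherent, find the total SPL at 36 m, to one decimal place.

75.5 dB SPL

Combined at 3.4 m: 10·log₁₀(10^(94.4/10)+10^(91.0/10)) = 96.03 dB SPL.
Then apply −20·log₁₀(36/3.4) = -20.50 dB → 75.5 dB SPL.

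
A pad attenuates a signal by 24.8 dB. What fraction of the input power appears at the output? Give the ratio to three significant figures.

Power ratio = 10^(dB/10).
10^(-24.8/10) = 10^(-2.480) = 0.00331.

0.00331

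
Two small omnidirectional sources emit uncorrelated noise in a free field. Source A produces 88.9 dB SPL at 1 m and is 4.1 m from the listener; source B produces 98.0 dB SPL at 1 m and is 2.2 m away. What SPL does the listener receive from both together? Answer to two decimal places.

91.30 dB SPL

At the listener: L_A = 88.9 − 20·log₁₀(4.1) = 76.644 dB; L_B = 98.0 − 20·log₁₀(2.2) = 91.152 dB.
Combined: 10·log₁₀(10^(76.644/10)+10^(91.152/10)) = 91.30 dB SPL.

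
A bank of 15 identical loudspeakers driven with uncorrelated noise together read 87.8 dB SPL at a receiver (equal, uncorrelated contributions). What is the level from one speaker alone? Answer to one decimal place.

15 equal incoherent sources add 10·log₁₀(15) = 11.76 dB over one source.
L_one = 87.8 − 11.76 = 76.0 dB SPL.

76.0 dB SPL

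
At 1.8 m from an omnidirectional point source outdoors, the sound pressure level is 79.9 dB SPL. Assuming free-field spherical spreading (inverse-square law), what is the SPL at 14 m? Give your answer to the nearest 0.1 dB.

62.1 dB SPL

Free-field point source: level drops by 20·log₁₀ of the distance ratio.
ΔL = −20·log₁₀(14/1.8) = -17.82 dB, so L₂ = 79.9 + (-17.82) = 62.1 dB SPL.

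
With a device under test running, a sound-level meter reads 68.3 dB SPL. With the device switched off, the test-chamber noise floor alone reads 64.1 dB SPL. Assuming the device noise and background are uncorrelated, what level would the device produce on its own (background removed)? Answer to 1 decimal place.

Background correction is a power subtraction:
L_src = 10·log₁₀(10^(68.3/10) − 10^(64.1/10)) = 10·log₁₀(4190000) = 66.2 dB SPL.

66.2 dB SPL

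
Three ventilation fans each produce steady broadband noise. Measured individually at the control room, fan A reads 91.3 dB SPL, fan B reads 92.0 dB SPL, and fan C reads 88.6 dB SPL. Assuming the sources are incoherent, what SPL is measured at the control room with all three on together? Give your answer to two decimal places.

Uncorrelated sources add in intensity (power), not in dB.
L_total = 10·log₁₀(10^(91.3/10) + 10^(92.0/10) + 10^(88.6/10)) = 10·log₁₀(3658000000) = 95.63 dB SPL.

95.63 dB SPL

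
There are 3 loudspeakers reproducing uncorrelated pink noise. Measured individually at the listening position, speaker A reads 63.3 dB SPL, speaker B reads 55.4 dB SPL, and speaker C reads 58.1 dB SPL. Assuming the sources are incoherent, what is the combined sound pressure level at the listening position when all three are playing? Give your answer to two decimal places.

Incoherent sources sum as intensities:
L_total = 10·log₁₀(10^(63.3/10) + 10^(55.4/10) + 10^(58.1/10)) = 10·log₁₀(3130000) = 64.96 dB SPL.

64.96 dB SPL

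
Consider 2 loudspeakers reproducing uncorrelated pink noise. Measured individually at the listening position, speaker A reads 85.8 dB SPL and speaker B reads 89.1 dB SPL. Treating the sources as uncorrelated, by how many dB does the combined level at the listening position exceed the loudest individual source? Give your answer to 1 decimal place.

1.7 dB

Incoherent sources sum as intensities:
L_total = 10·log₁₀(10^(85.8/10) + 10^(89.1/10)) = 90.77 dB SPL.
Excess over the loudest (89.1 dB): 90.77 − 89.1 = 1.7 dB.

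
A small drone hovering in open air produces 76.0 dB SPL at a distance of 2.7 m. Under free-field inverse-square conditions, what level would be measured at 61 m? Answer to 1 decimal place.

For a point source in a free field, ΔL = −20·log₁₀(d₂/d₁).
ΔL = −20·log₁₀(61/2.7) = -27.08 dB, so L₂ = 76.0 + (-27.08) = 48.9 dB SPL.

48.9 dB SPL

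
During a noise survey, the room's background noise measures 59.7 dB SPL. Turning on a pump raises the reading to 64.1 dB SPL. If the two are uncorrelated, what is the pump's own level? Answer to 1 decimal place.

Remove the background by subtracting linear intensities:
L_src = 10·log₁₀(10^(64.1/10) − 10^(59.7/10)) = 10·log₁₀(1637000) = 62.1 dB SPL.

62.1 dB SPL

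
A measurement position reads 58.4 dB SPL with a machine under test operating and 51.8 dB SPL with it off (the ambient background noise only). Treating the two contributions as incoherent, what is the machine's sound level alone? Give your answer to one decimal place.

Remove the background by subtracting linear intensities:
L_src = 10·log₁₀(10^(58.4/10) − 10^(51.8/10)) = 10·log₁₀(540500) = 57.3 dB SPL.

57.3 dB SPL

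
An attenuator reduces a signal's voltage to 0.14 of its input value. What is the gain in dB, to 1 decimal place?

Voltage is an amplitude quantity, so gain = 20·log₁₀(V_out/V_in).
20·log₁₀(0.14) = -17.1 dB.

-17.1 dB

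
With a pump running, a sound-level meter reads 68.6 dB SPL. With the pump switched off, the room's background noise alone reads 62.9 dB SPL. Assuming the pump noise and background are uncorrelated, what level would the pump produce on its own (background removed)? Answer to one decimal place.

Remove the background by subtracting linear intensities:
L_src = 10·log₁₀(10^(68.6/10) − 10^(62.9/10)) = 10·log₁₀(5295000) = 67.2 dB SPL.

67.2 dB SPL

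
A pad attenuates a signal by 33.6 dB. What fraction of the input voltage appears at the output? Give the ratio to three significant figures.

0.0209

Voltage ratio = 10^(dB/20).
10^(-33.6/20) = 10^(-1.680) = 0.0209.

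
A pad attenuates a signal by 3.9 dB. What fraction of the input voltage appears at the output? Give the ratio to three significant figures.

0.638

Voltage ratio = 10^(dB/20).
10^(-3.9/20) = 10^(-0.1950) = 0.638.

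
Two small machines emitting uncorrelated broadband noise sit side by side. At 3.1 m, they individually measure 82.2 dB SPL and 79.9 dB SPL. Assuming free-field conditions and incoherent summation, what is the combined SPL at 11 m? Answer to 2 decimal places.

Combined at 3.1 m: 10·log₁₀(10^(82.2/10)+10^(79.9/10)) = 84.211 dB SPL.
Then apply −20·log₁₀(11/3.1) = -11.001 dB → 73.21 dB SPL.

73.21 dB SPL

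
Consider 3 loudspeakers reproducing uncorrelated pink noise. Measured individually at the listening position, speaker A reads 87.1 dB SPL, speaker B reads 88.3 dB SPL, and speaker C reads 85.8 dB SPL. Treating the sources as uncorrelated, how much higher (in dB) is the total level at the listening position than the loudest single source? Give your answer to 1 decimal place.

Incoherent sources sum as intensities:
L_total = 10·log₁₀(10^(87.1/10) + 10^(88.3/10) + 10^(85.8/10)) = 91.96 dB SPL.
Excess over the loudest (88.3 dB): 91.96 − 88.3 = 3.7 dB.

3.7 dB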